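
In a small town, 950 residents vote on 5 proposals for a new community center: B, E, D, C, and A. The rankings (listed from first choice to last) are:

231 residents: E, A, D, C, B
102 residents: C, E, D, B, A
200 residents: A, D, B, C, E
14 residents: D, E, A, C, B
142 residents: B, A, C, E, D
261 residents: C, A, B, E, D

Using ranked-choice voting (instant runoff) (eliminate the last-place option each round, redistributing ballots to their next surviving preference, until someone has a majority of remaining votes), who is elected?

A

Round 1: B 142, E 231, D 14, C 363, A 200. Eliminate D.
Round 2: B 142, E 245, C 363, A 200. Eliminate B.
Round 3: E 245, C 363, A 342. Eliminate E.
Round 4: C 363, A 587. A has a majority.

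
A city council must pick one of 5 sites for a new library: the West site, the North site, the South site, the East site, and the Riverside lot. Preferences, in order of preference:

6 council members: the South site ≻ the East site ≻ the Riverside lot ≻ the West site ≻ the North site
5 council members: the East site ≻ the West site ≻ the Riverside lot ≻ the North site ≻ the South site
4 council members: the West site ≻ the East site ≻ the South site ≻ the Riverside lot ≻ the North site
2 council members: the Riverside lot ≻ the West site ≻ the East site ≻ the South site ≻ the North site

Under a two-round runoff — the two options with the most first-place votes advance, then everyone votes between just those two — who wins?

the East site

Round 1 first-place votes: the West site 4, the North site 0, the South site 6, the East site 5, the Riverside lot 2.
the South site and the East site advance.
Runoff: the South site is preferred to the East site by 6 voters; the East site by 11.
the East site wins the runoff.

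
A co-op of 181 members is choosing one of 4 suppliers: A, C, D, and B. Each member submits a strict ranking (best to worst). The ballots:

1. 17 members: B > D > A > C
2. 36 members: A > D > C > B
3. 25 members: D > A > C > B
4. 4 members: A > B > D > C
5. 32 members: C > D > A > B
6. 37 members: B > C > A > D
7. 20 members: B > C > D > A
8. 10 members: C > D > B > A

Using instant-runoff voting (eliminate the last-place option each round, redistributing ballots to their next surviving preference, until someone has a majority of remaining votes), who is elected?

Round 1: A 40, C 42, D 25, B 74. Eliminate D.
Round 2: A 65, C 42, B 74. Eliminate C.
Round 3: A 97, B 84. A has a majority.

A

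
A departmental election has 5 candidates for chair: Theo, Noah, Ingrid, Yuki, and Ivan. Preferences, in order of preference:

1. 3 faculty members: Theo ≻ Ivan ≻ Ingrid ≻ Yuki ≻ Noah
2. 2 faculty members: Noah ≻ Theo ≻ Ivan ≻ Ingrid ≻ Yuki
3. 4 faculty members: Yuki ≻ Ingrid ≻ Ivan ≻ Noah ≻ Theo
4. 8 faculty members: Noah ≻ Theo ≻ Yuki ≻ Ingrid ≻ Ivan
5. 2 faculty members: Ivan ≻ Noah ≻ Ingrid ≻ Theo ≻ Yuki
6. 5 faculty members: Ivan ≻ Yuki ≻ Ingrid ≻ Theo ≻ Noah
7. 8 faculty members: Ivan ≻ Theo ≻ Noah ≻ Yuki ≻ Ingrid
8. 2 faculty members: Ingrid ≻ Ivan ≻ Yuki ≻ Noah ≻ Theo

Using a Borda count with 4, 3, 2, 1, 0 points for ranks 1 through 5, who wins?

Theo: 3·4 + 2·3 + 4·0 + 8·3 + 2·1 + 5·1 + 8·3 + 2·0 = 73
Noah: 3·0 + 2·4 + 4·1 + 8·4 + 2·3 + 5·0 + 8·2 + 2·1 = 68
Ingrid: 3·2 + 2·1 + 4·3 + 8·1 + 2·2 + 5·2 + 8·0 + 2·4 = 50
Yuki: 3·1 + 2·0 + 4·4 + 8·2 + 2·0 + 5·3 + 8·1 + 2·2 = 62
Ivan: 3·3 + 2·2 + 4·2 + 8·0 + 2·4 + 5·4 + 8·4 + 2·3 = 87
Ivan has the highest Borda score (87).

Ivan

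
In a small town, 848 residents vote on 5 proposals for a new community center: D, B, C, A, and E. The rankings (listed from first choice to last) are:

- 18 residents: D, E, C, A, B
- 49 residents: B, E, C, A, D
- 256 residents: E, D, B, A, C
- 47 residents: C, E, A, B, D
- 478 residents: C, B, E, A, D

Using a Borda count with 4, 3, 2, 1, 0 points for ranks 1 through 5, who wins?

D: 18·4 + 49·0 + 256·3 + 47·0 + 478·0 = 840
B: 18·0 + 49·4 + 256·2 + 47·1 + 478·3 = 2189
C: 18·2 + 49·2 + 256·0 + 47·4 + 478·4 = 2234
A: 18·1 + 49·1 + 256·1 + 47·2 + 478·1 = 895
E: 18·3 + 49·3 + 256·4 + 47·3 + 478·2 = 2322
E has the highest Borda score (2322).

E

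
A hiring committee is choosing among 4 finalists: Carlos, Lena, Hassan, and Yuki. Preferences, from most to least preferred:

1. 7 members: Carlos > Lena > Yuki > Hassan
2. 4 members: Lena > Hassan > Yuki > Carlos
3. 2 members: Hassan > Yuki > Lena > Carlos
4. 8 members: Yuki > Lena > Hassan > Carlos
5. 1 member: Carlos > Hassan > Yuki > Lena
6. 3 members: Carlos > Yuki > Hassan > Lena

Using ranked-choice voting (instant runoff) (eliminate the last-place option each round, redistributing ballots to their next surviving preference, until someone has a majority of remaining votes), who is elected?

Yuki

Round 1: Carlos 11, Lena 4, Hassan 2, Yuki 8. Eliminate Hassan.
Round 2: Carlos 11, Lena 4, Yuki 10. Eliminate Lena.
Round 3: Carlos 11, Yuki 14. Yuki has a majority.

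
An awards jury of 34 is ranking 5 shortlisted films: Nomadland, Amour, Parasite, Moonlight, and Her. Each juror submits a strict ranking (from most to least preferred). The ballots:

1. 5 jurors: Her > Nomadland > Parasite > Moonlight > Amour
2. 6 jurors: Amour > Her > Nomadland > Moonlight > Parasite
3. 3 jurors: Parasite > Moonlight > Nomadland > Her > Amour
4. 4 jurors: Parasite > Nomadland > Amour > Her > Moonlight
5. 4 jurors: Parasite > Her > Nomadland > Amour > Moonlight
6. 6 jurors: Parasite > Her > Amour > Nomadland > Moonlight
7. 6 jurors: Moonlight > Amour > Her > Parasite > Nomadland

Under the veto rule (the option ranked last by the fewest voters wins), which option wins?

Her

Last-place votes: Nomadland 6, Amour 8, Parasite 6, Moonlight 14, Her 0.
Her is ranked last by the fewest voters, so Her wins.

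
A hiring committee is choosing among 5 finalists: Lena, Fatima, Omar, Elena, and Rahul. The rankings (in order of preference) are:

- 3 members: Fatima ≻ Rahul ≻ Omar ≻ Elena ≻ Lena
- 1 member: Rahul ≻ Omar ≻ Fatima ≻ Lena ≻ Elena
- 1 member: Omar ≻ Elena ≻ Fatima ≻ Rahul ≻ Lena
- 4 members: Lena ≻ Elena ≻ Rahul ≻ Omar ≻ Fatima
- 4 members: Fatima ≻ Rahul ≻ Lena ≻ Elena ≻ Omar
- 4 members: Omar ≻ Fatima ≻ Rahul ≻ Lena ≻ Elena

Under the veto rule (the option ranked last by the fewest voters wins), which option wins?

Last-place votes: Lena 4, Fatima 4, Omar 4, Elena 5, Rahul 0.
Rahul is ranked last by the fewest voters, so Rahul wins.

Rahul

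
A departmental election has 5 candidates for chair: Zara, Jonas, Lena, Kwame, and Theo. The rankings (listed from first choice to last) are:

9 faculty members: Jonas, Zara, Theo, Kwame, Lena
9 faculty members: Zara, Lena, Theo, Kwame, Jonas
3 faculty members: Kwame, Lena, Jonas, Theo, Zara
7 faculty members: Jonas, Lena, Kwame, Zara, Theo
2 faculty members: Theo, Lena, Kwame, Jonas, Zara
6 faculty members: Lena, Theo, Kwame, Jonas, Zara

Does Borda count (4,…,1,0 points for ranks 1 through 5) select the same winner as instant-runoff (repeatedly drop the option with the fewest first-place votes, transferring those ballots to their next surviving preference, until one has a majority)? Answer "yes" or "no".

Borda — scores: Zara 70, Jonas 78, Lena 87, Kwame 60, Theo 65. Winner: Lena.
Instant-runoff — R1 Zara 9, Jonas 16, Lena 6, Kwame 3, Theo 2 (Theo out); R2 Zara 9, Jonas 16, Lena 8, Kwame 3 (Kwame out); R3 Zara 9, Jonas 16, Lena 11 (Zara out); R4 Jonas 16, Lena 20 (Lena winner). Winner: Lena.
The two methods agree.

yes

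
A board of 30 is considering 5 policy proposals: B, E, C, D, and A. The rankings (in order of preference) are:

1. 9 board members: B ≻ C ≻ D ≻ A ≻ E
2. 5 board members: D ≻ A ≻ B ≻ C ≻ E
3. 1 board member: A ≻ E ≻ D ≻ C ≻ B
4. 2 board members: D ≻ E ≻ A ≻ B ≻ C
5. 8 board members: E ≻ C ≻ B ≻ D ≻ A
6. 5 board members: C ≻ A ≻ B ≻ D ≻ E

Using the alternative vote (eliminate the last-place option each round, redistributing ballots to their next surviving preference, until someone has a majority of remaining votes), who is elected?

B

Round 1: B 9, E 8, C 5, D 7, A 1. Eliminate A.
Round 2: B 9, E 9, C 5, D 7. Eliminate C.
Round 3: B 14, E 9, D 7. Eliminate D.
Round 4: B 19, E 11. B has a majority.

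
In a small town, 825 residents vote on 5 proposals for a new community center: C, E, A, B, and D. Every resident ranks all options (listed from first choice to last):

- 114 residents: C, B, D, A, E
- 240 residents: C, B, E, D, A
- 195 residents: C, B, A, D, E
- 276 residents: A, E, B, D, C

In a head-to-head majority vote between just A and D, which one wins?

Voters preferring A to D: 471; preferring D to A: 354.
A wins the head-to-head.

A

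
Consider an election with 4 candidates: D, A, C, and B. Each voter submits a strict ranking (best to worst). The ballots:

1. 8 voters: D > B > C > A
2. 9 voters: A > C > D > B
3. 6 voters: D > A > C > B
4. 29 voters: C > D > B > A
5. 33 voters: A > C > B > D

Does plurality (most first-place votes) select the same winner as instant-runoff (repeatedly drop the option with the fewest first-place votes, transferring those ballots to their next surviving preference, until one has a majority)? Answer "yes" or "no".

yes

Plurality — first-place votes: D 14, A 42, C 29, B 0. Winner: A.
Instant-runoff — R1 D 14, A 42, C 29, B 0 (B out); R2 D 14, A 42, C 29 (D out); R3 A 48, C 37 (A winner). Winner: A.
The two methods agree.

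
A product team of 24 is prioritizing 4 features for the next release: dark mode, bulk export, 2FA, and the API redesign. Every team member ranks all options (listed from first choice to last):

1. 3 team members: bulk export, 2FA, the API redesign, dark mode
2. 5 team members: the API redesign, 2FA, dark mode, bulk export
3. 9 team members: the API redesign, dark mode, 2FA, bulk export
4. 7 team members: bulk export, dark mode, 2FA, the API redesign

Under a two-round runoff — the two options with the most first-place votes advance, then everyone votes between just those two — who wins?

the API redesign

Round 1 first-place votes: dark mode 0, bulk export 10, 2FA 0, the API redesign 14.
the API redesign and bulk export advance.
Runoff: the API redesign is preferred to bulk export by 14 voters; bulk export by 10.
the API redesign wins the runoff.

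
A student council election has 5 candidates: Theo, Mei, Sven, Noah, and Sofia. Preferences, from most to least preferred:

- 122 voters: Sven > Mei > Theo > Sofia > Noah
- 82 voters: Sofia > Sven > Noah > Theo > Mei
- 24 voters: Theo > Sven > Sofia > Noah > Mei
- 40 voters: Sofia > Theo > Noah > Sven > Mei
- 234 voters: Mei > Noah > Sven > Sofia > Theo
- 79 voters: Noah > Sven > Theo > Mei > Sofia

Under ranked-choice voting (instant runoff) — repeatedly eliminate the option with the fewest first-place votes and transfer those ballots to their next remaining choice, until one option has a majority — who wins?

Sven

Round 1: Theo 24, Mei 234, Sven 122, Noah 79, Sofia 122. Eliminate Theo.
Round 2: Mei 234, Sven 146, Noah 79, Sofia 122. Eliminate Noah.
Round 3: Mei 234, Sven 225, Sofia 122. Eliminate Sofia.
Round 4: Mei 234, Sven 347. Sven has a majority.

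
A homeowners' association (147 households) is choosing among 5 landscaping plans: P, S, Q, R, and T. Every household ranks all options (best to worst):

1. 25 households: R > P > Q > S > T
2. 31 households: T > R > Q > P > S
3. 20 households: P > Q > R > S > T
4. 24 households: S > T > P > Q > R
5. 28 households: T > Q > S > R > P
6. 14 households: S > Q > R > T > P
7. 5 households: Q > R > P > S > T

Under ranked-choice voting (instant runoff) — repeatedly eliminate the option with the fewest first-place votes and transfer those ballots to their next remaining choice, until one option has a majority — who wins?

T

Round 1: P 20, S 38, Q 5, R 25, T 59. Eliminate Q.
Round 2: P 20, S 38, R 30, T 59. Eliminate P.
Round 3: S 38, R 50, T 59. Eliminate S.
Round 4: R 64, T 83. T has a majority.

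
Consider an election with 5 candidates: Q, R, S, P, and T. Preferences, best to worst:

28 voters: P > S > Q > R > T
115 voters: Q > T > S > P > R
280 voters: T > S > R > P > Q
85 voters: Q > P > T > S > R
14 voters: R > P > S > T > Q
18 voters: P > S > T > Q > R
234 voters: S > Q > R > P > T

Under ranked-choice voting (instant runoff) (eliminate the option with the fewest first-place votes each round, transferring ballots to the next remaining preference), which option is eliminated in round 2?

P

Round 1: Q 200, R 14, S 234, P 46, T 280. Eliminate R.
Round 2: Q 200, S 234, P 60, T 280. Eliminate P.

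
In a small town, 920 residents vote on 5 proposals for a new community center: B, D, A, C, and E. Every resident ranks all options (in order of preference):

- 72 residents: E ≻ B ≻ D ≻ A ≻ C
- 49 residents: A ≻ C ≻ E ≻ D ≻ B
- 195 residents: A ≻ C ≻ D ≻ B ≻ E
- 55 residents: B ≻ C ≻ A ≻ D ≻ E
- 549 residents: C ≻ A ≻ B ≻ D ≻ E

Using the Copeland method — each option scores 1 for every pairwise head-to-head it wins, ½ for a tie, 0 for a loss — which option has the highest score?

B: beats D and E; loses to A and C → score 2.
D: beats E; loses to B, A, and C → score 1.
A: beats B, D, and E; loses to C → score 3.
C: beats B, D, A, and E → score 4.
E: loses to B, D, A, and C → score 0.
C has the best pairwise record.

C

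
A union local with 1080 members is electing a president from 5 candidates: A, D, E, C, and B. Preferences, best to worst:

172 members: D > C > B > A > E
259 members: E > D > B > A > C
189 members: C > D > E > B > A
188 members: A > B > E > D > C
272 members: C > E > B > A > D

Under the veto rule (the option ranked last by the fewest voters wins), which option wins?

B

Last-place votes: A 189, D 272, E 172, C 447, B 0.
B is ranked last by the fewest voters, so B wins.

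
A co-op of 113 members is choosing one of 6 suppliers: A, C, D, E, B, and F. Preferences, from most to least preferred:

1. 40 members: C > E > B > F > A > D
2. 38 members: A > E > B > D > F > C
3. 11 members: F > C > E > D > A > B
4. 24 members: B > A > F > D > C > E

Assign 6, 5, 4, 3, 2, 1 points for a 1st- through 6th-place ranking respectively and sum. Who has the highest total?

A: 40·2 + 38·6 + 11·2 + 24·5 = 450
C: 40·6 + 38·1 + 11·5 + 24·2 = 381
D: 40·1 + 38·3 + 11·3 + 24·3 = 259
E: 40·5 + 38·5 + 11·4 + 24·1 = 458
B: 40·4 + 38·4 + 11·1 + 24·6 = 467
F: 40·3 + 38·2 + 11·6 + 24·4 = 358
B has the highest Borda score (467).

B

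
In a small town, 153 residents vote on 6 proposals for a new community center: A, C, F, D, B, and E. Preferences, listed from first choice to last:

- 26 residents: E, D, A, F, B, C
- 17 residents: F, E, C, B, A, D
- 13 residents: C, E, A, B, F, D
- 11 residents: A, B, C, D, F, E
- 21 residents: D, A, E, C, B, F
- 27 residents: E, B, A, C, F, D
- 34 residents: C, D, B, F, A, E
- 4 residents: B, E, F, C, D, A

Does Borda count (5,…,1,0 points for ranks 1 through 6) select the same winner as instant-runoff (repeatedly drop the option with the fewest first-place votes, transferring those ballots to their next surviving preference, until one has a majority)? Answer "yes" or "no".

yes

Borda — scores: A 388, C 423, F 268, D 371, B 381, E 464. Winner: E.
Instant-runoff — R1 A 11, C 47, F 17, D 21, B 4, E 53 (B out); R2 A 11, C 47, F 17, D 21, E 57 (A out); R3 C 58, F 17, D 21, E 57 (F out); R4 C 58, D 21, E 74 (D out); R5 C 58, E 95 (E winner). Winner: E.
The two methods agree.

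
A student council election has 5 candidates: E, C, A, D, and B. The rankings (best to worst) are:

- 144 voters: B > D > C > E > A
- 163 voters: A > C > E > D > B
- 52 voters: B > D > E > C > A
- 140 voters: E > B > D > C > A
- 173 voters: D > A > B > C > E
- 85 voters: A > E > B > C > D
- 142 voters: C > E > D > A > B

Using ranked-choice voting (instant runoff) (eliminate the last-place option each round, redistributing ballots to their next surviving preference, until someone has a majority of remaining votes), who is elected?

D

Round 1: E 140, C 142, A 248, D 173, B 196. Eliminate E.
Round 2: C 142, A 248, D 173, B 336. Eliminate C.
Round 3: A 248, D 315, B 336. Eliminate A.
Round 4: D 478, B 421. D has a majority.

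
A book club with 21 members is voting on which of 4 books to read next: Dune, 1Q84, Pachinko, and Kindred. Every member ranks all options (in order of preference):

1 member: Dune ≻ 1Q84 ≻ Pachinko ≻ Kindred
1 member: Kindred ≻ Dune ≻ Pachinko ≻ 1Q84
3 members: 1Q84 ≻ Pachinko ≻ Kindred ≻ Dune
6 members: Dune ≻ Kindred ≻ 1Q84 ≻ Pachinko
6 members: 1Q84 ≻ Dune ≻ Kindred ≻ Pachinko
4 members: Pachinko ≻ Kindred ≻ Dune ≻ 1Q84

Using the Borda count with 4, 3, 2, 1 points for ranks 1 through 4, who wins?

Dune

Dune: 1·4 + 1·3 + 3·1 + 6·4 + 6·3 + 4·2 = 60
1Q84: 1·3 + 1·1 + 3·4 + 6·2 + 6·4 + 4·1 = 56
Pachinko: 1·2 + 1·2 + 3·3 + 6·1 + 6·1 + 4·4 = 41
Kindred: 1·1 + 1·4 + 3·2 + 6·3 + 6·2 + 4·3 = 53
Dune has the highest Borda score (60).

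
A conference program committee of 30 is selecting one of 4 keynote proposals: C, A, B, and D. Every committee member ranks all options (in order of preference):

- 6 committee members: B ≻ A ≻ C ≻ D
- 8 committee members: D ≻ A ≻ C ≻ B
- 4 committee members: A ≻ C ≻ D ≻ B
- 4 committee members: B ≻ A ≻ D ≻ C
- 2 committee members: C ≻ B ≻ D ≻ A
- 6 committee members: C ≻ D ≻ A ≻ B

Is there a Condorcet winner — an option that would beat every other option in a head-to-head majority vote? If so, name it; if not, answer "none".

none

Checking pairwise contests:
A beats C 22–8.
D beats A 16–14.
C beats B 20–10.
C beats D 18–12.
Every option loses at least one head-to-head, so there is no Condorcet winner.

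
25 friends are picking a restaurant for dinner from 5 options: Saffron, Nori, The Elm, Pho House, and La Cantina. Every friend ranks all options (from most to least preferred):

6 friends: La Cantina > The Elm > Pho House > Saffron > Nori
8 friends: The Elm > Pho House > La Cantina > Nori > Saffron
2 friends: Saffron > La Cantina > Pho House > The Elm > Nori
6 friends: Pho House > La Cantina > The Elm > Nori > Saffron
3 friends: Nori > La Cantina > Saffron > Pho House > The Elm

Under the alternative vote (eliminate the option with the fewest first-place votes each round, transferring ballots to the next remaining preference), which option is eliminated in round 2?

Round 1: Saffron 2, Nori 3, The Elm 8, Pho House 6, La Cantina 6. Eliminate Saffron.
Round 2: Nori 3, The Elm 8, Pho House 6, La Cantina 8. Eliminate Nori.

Nori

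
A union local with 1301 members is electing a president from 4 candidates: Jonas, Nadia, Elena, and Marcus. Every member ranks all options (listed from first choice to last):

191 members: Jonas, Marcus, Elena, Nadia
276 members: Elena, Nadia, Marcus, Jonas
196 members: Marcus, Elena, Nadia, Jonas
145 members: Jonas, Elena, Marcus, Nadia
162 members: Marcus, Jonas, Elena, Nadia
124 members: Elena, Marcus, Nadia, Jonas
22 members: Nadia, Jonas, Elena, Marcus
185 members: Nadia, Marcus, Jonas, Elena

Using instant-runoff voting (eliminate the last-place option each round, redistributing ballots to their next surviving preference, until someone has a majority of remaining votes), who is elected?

Marcus

Round 1: Jonas 336, Nadia 207, Elena 400, Marcus 358. Eliminate Nadia.
Round 2: Jonas 358, Elena 400, Marcus 543. Eliminate Jonas.
Round 3: Elena 567, Marcus 734. Marcus has a majority.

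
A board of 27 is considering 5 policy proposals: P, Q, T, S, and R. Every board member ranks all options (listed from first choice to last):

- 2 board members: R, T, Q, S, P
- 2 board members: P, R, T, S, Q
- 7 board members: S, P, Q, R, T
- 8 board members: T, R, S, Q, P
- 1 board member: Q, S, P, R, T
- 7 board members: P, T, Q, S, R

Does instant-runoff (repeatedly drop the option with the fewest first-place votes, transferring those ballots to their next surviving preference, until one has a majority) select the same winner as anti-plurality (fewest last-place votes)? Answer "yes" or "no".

no

Instant-runoff — R1 P 9, Q 1, T 8, S 7, R 2 (Q out); R2 P 9, T 8, S 8, R 2 (R out); R3 P 9, T 10, S 8 (S out); R4 P 17, T 10 (P winner). Winner: P.
Anti-plurality — last-place votes: P 10, Q 2, T 8, S 0, R 7. Winner: S.
The two methods disagree.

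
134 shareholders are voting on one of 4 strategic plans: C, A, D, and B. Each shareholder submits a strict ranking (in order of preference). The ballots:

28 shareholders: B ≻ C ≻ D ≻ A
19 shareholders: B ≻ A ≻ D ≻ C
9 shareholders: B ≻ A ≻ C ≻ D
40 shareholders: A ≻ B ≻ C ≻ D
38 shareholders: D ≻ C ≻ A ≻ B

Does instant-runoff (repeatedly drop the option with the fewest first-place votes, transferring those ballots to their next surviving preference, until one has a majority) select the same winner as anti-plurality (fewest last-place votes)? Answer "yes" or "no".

Instant-runoff — R1 C 0, A 40, D 38, B 56 (C out); R2 A 40, D 38, B 56 (D out); R3 A 78, B 56 (A winner). Winner: A.
Anti-plurality — last-place votes: C 19, A 28, D 49, B 38. Winner: C.
The two methods disagree.

no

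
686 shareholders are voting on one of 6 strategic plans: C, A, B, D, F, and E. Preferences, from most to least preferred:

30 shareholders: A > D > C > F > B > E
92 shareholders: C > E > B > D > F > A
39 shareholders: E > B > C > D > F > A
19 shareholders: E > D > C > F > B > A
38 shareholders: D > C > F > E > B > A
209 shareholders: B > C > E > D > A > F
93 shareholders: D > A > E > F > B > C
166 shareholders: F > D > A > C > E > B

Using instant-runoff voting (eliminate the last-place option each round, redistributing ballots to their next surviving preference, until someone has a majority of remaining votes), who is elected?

D

Round 1: C 92, A 30, B 209, D 131, F 166, E 58. Eliminate A.
Round 2: C 92, B 209, D 161, F 166, E 58. Eliminate E.
Round 3: C 92, B 248, D 180, F 166. Eliminate C.
Round 4: B 340, D 180, F 166. Eliminate F.
Round 5: B 340, D 346. D has a majority.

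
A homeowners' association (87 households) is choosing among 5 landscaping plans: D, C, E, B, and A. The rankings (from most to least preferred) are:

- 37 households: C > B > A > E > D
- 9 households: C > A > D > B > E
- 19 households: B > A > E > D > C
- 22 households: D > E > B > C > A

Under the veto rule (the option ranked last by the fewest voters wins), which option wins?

Last-place votes: D 37, C 19, E 9, B 0, A 22.
B is ranked last by the fewest voters, so B wins.

B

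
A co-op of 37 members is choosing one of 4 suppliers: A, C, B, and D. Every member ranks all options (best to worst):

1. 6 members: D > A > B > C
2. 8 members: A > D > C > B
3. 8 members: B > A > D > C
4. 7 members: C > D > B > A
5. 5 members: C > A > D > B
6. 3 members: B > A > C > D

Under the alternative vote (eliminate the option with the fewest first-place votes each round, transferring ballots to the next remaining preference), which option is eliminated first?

Round 1: A 8, C 12, B 11, D 6. Eliminate D.

D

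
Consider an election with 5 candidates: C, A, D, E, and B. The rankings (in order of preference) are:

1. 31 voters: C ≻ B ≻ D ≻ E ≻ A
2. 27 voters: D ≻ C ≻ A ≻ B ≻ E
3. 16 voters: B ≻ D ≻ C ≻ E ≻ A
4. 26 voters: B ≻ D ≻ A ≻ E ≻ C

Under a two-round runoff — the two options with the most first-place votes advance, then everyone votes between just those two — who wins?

Round 1 first-place votes: C 31, A 0, D 27, E 0, B 42.
B and C advance.
Runoff: B is preferred to C by 42 voters; C by 58.
C wins the runoff.

C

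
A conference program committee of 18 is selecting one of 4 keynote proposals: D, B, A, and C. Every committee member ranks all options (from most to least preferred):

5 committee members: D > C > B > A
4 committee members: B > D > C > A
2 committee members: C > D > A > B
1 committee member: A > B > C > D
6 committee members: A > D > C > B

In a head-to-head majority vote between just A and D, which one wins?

D

Voters preferring A to D: 7; preferring D to A: 11.
D wins the head-to-head.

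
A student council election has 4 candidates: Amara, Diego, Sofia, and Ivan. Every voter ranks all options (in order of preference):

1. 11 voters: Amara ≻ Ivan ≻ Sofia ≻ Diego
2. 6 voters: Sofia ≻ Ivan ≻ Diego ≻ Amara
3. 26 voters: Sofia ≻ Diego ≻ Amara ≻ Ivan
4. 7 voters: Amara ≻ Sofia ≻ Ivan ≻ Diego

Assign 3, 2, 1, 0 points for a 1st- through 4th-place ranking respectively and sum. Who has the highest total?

Sofia

Amara: 11·3 + 6·0 + 26·1 + 7·3 = 80
Diego: 11·0 + 6·1 + 26·2 + 7·0 = 58
Sofia: 11·1 + 6·3 + 26·3 + 7·2 = 121
Ivan: 11·2 + 6·2 + 26·0 + 7·1 = 41
Sofia has the highest Borda score (121).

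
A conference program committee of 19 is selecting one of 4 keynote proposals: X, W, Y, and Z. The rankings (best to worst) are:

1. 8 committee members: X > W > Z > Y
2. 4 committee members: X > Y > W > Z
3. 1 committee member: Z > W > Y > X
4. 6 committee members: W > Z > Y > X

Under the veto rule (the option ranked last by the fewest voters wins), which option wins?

Last-place votes: X 7, W 0, Y 8, Z 4.
W is ranked last by the fewest voters, so W wins.

W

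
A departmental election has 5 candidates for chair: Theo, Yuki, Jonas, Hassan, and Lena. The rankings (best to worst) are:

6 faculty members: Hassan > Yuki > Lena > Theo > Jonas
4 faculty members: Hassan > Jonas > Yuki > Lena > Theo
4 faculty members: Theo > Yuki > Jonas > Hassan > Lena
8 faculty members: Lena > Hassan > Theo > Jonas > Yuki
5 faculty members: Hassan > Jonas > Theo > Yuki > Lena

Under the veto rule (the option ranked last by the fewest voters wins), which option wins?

Hassan

Last-place votes: Theo 4, Yuki 8, Jonas 6, Hassan 0, Lena 9.
Hassan is ranked last by the fewest voters, so Hassan wins.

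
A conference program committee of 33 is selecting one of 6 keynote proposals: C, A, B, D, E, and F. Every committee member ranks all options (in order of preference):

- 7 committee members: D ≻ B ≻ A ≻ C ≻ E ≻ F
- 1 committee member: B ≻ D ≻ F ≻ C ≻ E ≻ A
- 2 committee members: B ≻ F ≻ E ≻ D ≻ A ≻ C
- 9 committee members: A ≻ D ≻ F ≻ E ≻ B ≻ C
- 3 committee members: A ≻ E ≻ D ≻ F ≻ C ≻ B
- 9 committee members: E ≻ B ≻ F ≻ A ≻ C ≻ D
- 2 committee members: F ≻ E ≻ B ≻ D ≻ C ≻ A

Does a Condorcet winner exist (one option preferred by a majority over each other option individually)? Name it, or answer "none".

Checking pairwise contests:
A beats C 30–3.
B beats A 21–12.
D beats B 19–14.
A beats D 21–12.
A beats E 19–14.
A beats F 19–14.
Every option loses at least one head-to-head, so there is no Condorcet winner.

none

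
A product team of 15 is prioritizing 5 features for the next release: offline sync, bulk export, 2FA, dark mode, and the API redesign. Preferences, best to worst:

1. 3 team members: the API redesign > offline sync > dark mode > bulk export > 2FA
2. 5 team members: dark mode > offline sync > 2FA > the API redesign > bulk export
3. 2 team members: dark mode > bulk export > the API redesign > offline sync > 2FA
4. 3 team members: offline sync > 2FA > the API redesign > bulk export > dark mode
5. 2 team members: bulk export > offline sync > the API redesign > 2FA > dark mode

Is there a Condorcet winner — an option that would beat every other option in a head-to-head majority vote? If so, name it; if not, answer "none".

offline sync vs bulk export: 11–4 for offline sync.
offline sync vs 2FA: 15–0 for offline sync.
offline sync vs dark mode: 8–7 for offline sync.
offline sync vs the API redesign: 10–5 for offline sync.
offline sync beats every other option head-to-head.

offline sync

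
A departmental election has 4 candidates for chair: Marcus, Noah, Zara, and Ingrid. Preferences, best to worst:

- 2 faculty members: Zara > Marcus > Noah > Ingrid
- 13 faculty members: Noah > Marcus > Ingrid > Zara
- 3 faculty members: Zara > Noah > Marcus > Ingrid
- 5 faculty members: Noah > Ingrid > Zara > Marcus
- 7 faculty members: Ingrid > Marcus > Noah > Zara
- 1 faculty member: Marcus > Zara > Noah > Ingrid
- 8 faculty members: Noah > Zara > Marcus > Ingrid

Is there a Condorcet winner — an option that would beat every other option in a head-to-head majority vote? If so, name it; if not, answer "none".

Noah vs Marcus: 29–10 for Noah.
Noah vs Zara: 33–6 for Noah.
Noah vs Ingrid: 32–7 for Noah.
Noah beats every other option head-to-head.

Noah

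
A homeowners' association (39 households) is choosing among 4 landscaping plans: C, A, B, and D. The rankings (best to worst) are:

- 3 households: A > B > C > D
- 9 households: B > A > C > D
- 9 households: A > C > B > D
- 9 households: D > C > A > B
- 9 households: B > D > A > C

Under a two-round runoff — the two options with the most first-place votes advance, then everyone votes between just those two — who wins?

A

Round 1 first-place votes: C 0, A 12, B 18, D 9.
B and A advance.
Runoff: B is preferred to A by 18 voters; A by 21.
A wins the runoff.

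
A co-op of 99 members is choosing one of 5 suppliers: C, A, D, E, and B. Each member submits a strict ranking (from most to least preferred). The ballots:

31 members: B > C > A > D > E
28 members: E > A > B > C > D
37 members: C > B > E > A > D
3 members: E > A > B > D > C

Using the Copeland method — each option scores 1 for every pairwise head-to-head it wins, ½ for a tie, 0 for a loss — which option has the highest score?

C: beats A, D, and E; loses to B → score 3.
A: beats D; loses to C, E, and B → score 1.
D: loses to C, A, E, and B → score 0.
E: beats A and D; loses to C and B → score 2.
B: beats C, A, D, and E → score 4.
B has the best pairwise record.

B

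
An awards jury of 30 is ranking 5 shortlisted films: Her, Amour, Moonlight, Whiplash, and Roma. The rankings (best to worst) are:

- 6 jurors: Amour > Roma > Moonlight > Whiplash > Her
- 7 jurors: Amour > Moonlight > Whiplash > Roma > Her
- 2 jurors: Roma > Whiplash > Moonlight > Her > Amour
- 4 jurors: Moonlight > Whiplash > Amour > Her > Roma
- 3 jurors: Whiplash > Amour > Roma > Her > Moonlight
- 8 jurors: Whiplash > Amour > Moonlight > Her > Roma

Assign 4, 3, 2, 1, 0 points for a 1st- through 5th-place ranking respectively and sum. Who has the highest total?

Her: 6·0 + 7·0 + 2·1 + 4·1 + 3·1 + 8·1 = 17
Amour: 6·4 + 7·4 + 2·0 + 4·2 + 3·3 + 8·3 = 93
Moonlight: 6·2 + 7·3 + 2·2 + 4·4 + 3·0 + 8·2 = 69
Whiplash: 6·1 + 7·2 + 2·3 + 4·3 + 3·4 + 8·4 = 82
Roma: 6·3 + 7·1 + 2·4 + 4·0 + 3·2 + 8·0 = 39
Amour has the highest Borda score (93).

Amour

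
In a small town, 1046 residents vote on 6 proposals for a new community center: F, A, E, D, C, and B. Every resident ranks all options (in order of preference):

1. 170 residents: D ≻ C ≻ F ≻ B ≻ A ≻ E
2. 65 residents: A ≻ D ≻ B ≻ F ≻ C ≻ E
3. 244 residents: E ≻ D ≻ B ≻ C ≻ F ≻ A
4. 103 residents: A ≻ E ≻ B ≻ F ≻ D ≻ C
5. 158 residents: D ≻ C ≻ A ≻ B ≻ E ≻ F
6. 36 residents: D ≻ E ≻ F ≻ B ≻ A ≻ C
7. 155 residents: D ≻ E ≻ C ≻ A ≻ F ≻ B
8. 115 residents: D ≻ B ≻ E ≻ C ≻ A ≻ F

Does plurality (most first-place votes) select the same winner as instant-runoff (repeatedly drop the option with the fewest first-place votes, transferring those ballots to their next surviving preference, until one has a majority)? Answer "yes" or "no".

Plurality — first-place votes: F 0, A 168, E 244, D 634, C 0, B 0. Winner: D.
Instant-runoff — R1 F 0, A 168, E 244, D 634, C 0, B 0 (D winner). Winner: D.
The two methods agree.

yes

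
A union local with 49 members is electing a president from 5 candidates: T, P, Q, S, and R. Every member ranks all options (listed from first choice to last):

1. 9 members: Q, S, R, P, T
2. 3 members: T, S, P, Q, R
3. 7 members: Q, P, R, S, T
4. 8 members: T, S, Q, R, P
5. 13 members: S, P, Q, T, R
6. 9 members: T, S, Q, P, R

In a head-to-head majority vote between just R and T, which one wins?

T

Voters preferring R to T: 16; preferring T to R: 33.
T wins the head-to-head.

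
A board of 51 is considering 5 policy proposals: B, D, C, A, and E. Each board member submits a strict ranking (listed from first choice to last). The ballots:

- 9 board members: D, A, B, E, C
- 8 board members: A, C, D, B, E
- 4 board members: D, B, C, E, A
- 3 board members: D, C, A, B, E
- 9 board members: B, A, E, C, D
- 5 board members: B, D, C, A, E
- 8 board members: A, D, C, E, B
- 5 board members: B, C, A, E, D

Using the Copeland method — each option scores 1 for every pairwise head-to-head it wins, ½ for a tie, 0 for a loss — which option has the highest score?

B: beats C and E; loses to D and A → score 2.
D: beats B, C, and E; loses to A → score 3.
C: beats E; loses to B, D, and A → score 1.
A: beats B, D, C, and E → score 4.
E: loses to B, D, C, and A → score 0.
A has the best pairwise record.

A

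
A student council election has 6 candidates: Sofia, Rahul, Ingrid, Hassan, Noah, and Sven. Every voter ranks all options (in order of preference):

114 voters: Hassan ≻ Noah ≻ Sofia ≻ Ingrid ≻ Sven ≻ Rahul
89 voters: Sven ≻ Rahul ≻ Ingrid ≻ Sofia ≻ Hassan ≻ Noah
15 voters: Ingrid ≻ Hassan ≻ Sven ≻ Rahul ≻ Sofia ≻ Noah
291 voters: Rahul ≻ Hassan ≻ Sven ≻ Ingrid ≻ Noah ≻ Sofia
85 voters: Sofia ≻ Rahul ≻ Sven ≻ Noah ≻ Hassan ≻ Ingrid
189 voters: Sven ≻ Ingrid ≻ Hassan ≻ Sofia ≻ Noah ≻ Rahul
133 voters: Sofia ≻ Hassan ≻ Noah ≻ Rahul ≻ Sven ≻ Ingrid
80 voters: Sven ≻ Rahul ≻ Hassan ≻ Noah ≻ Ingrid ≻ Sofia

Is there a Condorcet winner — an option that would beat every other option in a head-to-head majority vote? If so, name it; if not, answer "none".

none

Checking pairwise contests:
Ingrid beats Sofia 664–332.
Sofia beats Rahul 521–475.
Rahul beats Ingrid 678–318.
Rahul beats Hassan 545–451.
Sofia beats Noah 511–485.
Rahul beats Sven 509–487.
Every option loses at least one head-to-head, so there is no Condorcet winner.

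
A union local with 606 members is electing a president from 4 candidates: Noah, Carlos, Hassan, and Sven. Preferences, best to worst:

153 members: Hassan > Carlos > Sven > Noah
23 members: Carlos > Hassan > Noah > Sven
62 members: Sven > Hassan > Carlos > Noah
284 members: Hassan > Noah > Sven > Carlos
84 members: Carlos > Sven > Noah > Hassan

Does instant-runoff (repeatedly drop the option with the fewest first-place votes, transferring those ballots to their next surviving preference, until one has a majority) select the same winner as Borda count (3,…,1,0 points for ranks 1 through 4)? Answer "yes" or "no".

yes

Instant-runoff — R1 Noah 0, Carlos 107, Hassan 437, Sven 62 (Hassan winner). Winner: Hassan.
Borda — scores: Noah 675, Carlos 689, Hassan 1481, Sven 791. Winner: Hassan.
The two methods agree.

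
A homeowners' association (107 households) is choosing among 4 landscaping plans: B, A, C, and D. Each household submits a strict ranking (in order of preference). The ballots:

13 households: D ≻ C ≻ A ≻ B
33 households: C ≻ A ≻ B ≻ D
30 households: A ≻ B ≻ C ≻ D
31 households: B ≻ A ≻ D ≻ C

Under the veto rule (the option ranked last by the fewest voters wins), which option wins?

A

Last-place votes: B 13, A 0, C 31, D 63.
A is ranked last by the fewest voters, so A wins.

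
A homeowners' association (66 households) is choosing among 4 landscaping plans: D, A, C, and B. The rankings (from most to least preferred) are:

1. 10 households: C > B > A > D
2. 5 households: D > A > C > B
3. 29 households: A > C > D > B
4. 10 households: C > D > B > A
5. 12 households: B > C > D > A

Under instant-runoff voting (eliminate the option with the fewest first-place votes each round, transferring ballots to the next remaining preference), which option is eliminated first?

Round 1: D 5, A 29, C 20, B 12. Eliminate D.

D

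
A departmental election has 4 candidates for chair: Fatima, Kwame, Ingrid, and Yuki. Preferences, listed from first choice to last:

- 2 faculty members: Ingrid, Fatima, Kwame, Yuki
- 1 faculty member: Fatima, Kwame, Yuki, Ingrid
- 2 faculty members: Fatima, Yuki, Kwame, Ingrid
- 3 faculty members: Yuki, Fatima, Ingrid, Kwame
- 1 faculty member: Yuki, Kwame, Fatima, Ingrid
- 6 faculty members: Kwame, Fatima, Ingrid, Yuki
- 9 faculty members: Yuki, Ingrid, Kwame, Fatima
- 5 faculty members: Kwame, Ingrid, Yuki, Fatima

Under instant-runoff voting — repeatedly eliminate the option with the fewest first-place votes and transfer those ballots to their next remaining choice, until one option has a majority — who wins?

Round 1: Fatima 3, Kwame 11, Ingrid 2, Yuki 13. Eliminate Ingrid.
Round 2: Fatima 5, Kwame 11, Yuki 13. Eliminate Fatima.
Round 3: Kwame 14, Yuki 15. Yuki has a majority.

Yuki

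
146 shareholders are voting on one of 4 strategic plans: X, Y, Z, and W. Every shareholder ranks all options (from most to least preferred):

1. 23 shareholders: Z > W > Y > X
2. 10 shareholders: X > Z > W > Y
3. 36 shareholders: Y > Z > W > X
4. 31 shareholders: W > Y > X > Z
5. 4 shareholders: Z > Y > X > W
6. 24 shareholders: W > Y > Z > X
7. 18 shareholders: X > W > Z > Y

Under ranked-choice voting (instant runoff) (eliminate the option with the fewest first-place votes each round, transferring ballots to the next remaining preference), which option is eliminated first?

Z

Round 1: X 28, Y 36, Z 27, W 55. Eliminate Z.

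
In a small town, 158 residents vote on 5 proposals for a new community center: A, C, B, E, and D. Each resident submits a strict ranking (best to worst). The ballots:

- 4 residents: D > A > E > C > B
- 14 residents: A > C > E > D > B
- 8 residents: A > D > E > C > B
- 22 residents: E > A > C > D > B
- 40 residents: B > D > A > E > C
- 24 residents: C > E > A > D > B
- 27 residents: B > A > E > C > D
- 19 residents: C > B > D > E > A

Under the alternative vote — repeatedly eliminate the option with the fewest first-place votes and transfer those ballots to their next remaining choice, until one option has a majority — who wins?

Round 1: A 22, C 43, B 67, E 22, D 4. Eliminate D.
Round 2: A 26, C 43, B 67, E 22. Eliminate E.
Round 3: A 48, C 43, B 67. Eliminate C.
Round 4: A 72, B 86. B has a majority.

B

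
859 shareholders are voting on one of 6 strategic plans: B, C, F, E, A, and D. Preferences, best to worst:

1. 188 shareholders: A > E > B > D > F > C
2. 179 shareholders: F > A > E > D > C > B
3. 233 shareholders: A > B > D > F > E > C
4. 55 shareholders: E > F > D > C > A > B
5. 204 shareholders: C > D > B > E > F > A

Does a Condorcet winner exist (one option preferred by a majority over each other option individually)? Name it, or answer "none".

none

Checking pairwise contests:
C beats B 438–421.
F beats C 655–204.
B beats F 625–234.
B beats E 437–422.
F beats A 438–421.
A beats D 600–259.
Every option loses at least one head-to-head, so there is no Condorcet winner.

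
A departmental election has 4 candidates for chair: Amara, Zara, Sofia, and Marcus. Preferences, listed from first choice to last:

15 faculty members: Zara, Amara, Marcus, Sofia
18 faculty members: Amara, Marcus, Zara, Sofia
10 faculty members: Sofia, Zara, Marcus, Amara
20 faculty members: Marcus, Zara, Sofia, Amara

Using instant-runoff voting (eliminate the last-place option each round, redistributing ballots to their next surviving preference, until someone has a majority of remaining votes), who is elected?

Round 1: Amara 18, Zara 15, Sofia 10, Marcus 20. Eliminate Sofia.
Round 2: Amara 18, Zara 25, Marcus 20. Eliminate Amara.
Round 3: Zara 25, Marcus 38. Marcus has a majority.

Marcus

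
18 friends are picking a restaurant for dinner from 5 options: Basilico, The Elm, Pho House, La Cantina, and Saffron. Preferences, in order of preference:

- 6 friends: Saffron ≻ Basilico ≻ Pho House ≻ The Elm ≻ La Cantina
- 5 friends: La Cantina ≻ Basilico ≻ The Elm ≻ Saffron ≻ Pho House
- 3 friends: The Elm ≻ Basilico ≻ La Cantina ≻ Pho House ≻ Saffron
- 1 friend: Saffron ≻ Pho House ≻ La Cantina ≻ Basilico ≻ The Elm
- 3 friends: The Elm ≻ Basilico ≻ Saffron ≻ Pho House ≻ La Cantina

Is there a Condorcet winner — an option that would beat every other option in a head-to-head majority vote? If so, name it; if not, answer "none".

Basilico vs The Elm: 12–6 for Basilico.
Basilico vs Pho House: 17–1 for Basilico.
Basilico vs La Cantina: 12–6 for Basilico.
Basilico vs Saffron: 11–7 for Basilico.
Basilico beats every other option head-to-head.

Basilico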